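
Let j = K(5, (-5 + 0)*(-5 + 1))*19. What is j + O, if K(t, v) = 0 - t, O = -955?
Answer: -1050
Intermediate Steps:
K(t, v) = -t
j = -95 (j = -1*5*19 = -5*19 = -95)
j + O = -95 - 955 = -1050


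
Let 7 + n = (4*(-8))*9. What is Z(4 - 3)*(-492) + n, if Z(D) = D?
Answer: -787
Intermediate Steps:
n = -295 (n = -7 + (4*(-8))*9 = -7 - 32*9 = -7 - 288 = -295)
Z(4 - 3)*(-492) + n = (4 - 3)*(-492) - 295 = 1*(-492) - 295 = -492 - 295 = -787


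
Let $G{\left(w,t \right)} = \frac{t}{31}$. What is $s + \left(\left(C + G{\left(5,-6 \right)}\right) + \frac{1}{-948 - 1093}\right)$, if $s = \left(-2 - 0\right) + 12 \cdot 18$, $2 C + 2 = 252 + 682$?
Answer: $\frac{43012003}{63271} \approx 679.81$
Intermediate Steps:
$G{\left(w,t \right)} = \frac{t}{31}$ ($G{\left(w,t \right)} = t \frac{1}{31} = \frac{t}{31}$)
$C = 466$ ($C = -1 + \frac{252 + 682}{2} = -1 + \frac{1}{2} \cdot 934 = -1 + 467 = 466$)
$s = 214$ ($s = \left(-2 + 0\right) + 216 = -2 + 216 = 214$)
$s + \left(\left(C + G{\left(5,-6 \right)}\right) + \frac{1}{-948 - 1093}\right) = 214 + \left(\left(466 + \frac{1}{31} \left(-6\right)\right) + \frac{1}{-948 - 1093}\right) = 214 + \left(\left(466 - \frac{6}{31}\right) + \frac{1}{-2041}\right) = 214 + \left(\frac{14440}{31} - \frac{1}{2041}\right) = 214 + \frac{29472009}{63271} = \frac{43012003}{63271}$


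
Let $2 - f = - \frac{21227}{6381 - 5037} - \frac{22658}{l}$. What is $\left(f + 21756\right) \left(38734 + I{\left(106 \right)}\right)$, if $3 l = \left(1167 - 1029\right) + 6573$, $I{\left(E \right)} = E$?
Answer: $\frac{317973240735625}{375816} \approx 8.4609 \cdot 10^{8}$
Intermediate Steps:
$l = 2237$ ($l = \frac{\left(1167 - 1029\right) + 6573}{3} = \frac{138 + 6573}{3} = \frac{1}{3} \cdot 6711 = 2237$)
$f = \frac{83950207}{3006528}$ ($f = 2 - \left(- \frac{21227}{6381 - 5037} - \frac{22658}{2237}\right) = 2 - \left(- \frac{21227}{1344} - \frac{22658}{2237}\right) = 2 - - \frac{77937151}{3006528} = 2 + \frac{77937151}{3006528} = \frac{83950207}{3006528} \approx 27.923$)
$\left(f + 21756\right) \left(38734 + I{\left(106 \right)}\right) = \left(\frac{83950207}{3006528} + 21756\right) \left(38734 + 106\right) = \frac{65493973375}{3006528} \cdot 38840 = \frac{317973240735625}{375816}$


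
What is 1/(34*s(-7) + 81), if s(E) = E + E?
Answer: -1/395 ≈ -0.0025316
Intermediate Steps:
s(E) = 2*E
1/(34*s(-7) + 81) = 1/(34*(2*(-7)) + 81) = 1/(34*(-14) + 81) = 1/(-476 + 81) = 1/(-395) = -1/395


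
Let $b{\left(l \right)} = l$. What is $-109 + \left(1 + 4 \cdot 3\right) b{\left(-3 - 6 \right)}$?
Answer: $-226$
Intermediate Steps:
$-109 + \left(1 + 4 \cdot 3\right) b{\left(-3 - 6 \right)} = -109 + \left(1 + 4 \cdot 3\right) \left(-3 - 6\right) = -109 + \left(1 + 12\right) \left(-9\right) = -109 + 13 \left(-9\right) = -109 - 117 = -226$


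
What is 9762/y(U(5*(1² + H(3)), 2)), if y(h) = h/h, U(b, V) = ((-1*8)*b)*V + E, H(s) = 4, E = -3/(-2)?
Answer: 9762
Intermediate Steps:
E = 3/2 (E = -3*(-½) = 3/2 ≈ 1.5000)
U(b, V) = 3/2 - 8*V*b (U(b, V) = ((-1*8)*b)*V + 3/2 = (-8*b)*V + 3/2 = -8*V*b + 3/2 = 3/2 - 8*V*b)
y(h) = 1
9762/y(U(5*(1² + H(3)), 2)) = 9762/1 = 9762*1 = 9762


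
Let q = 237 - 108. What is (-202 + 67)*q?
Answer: -17415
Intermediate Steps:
q = 129
(-202 + 67)*q = (-202 + 67)*129 = -135*129 = -17415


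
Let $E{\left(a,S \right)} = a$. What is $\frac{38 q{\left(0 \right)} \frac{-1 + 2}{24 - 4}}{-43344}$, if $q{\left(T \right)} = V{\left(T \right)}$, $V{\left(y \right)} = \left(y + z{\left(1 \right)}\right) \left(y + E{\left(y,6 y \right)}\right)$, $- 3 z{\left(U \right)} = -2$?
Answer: $0$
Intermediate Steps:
$z{\left(U \right)} = \frac{2}{3}$ ($z{\left(U \right)} = \left(- \frac{1}{3}\right) \left(-2\right) = \frac{2}{3}$)
$V{\left(y \right)} = 2 y \left(\frac{2}{3} + y\right)$ ($V{\left(y \right)} = \left(y + \frac{2}{3}\right) \left(y + y\right) = \left(\frac{2}{3} + y\right) 2 y = 2 y \left(\frac{2}{3} + y\right)$)
$q{\left(T \right)} = \frac{2 T \left(2 + 3 T\right)}{3}$
$\frac{38 q{\left(0 \right)} \frac{-1 + 2}{24 - 4}}{-43344} = \frac{38 \cdot \frac{2}{3} \cdot 0 \left(2 + 3 \cdot 0\right) \frac{-1 + 2}{24 - 4}}{-43344} = 38 \cdot \frac{2}{3} \cdot 0 \left(2 + 0\right) 1 \cdot \frac{1}{20} \left(- \frac{1}{43344}\right) = 38 \cdot \frac{2}{3} \cdot 0 \cdot 2 \cdot 1 \cdot \frac{1}{20} \left(- \frac{1}{43344}\right) = 38 \cdot 0 \cdot \frac{1}{20} \left(- \frac{1}{43344}\right) = 0 \cdot \frac{1}{20} \left(- \frac{1}{43344}\right) = 0 \left(- \frac{1}{43344}\right) = 0$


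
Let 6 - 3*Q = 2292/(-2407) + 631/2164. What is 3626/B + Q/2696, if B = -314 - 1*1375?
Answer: -16966534838297/7906087734304 ≈ -2.1460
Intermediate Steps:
Q = 34693559/15626244 (Q = 2 - (2292/(-2407) + 631/2164)/3 = 2 - (2292*(-1/2407) + 631*(1/2164))/3 = 2 - (-2292/2407 + 631/2164)/3 = 2 - 1/3*(-3441071/5208748) = 2 + 3441071/15626244 = 34693559/15626244 ≈ 2.2202)
B = -1689 (B = -314 - 1375 = -1689)
3626/B + Q/2696 = 3626/(-1689) + (34693559/15626244)/2696 = 3626*(-1/1689) + (34693559/15626244)*(1/2696) = -3626/1689 + 34693559/42128353824 = -16966534838297/7906087734304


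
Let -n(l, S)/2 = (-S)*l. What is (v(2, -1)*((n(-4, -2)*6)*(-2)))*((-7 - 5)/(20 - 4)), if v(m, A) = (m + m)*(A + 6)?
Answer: 2880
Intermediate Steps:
v(m, A) = 2*m*(6 + A) (v(m, A) = (2*m)*(6 + A) = 2*m*(6 + A))
n(l, S) = 2*S*l (n(l, S) = -2*(-S)*l = -(-2)*S*l = 2*S*l)
(v(2, -1)*((n(-4, -2)*6)*(-2)))*((-7 - 5)/(20 - 4)) = ((2*2*(6 - 1))*(((2*(-2)*(-4))*6)*(-2)))*((-7 - 5)/(20 - 4)) = ((2*2*5)*((16*6)*(-2)))*(-12/16) = (20*(96*(-2)))*(-12*1/16) = (20*(-192))*(-¾) = -3840*(-¾) = 2880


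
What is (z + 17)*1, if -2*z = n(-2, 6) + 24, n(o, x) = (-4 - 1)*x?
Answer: 20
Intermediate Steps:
n(o, x) = -5*x
z = 3 (z = -(-5*6 + 24)/2 = -(-30 + 24)/2 = -½*(-6) = 3)
(z + 17)*1 = (3 + 17)*1 = 20*1 = 20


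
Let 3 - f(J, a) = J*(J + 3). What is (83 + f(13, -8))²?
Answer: 14884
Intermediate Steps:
f(J, a) = 3 - J*(3 + J) (f(J, a) = 3 - J*(J + 3) = 3 - J*(3 + J))
(83 + f(13, -8))² = (83 + (3 - 1*13² - 3*13))² = (83 + (3 - 1*169 - 39))² = (83 + (3 - 169 - 39))² = (83 - 205)² = (-122)² = 14884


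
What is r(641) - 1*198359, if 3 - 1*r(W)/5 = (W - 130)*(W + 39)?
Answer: -1935744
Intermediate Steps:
r(W) = 15 - 5*(-130 + W)*(39 + W) (r(W) = 15 - 5*(W - 130)*(W + 39) = 15 - 5*(-130 + W)*(39 + W))
r(641) - 1*198359 = (25365 - 5*641**2 + 455*641) - 1*198359 = (25365 - 5*410881 + 291655) - 198359 = (25365 - 2054405 + 291655) - 198359 = -1737385 - 198359 = -1935744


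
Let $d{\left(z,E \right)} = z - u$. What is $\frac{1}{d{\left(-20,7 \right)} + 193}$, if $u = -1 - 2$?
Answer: $\frac{1}{176} \approx 0.0056818$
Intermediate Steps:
$u = -3$
$d{\left(z,E \right)} = 3 + z$ ($d{\left(z,E \right)} = z - -3 = z + 3 = 3 + z$)
$\frac{1}{d{\left(-20,7 \right)} + 193} = \frac{1}{\left(3 - 20\right) + 193} = \frac{1}{-17 + 193} = \frac{1}{176}$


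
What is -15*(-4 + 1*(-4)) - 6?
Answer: 114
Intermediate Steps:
-15*(-4 + 1*(-4)) - 6 = -15*(-4 - 4) - 6 = -15*(-8) - 6 = 120 - 6 = 114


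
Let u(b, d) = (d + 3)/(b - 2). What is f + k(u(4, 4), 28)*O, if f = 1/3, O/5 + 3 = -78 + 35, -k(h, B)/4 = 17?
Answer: 46921/3 ≈ 15640.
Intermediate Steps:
u(b, d) = (3 + d)/(-2 + b)
k(h, B) = -68 (k(h, B) = -4*17 = -68)
O = -230 (O = -15 + 5*(-78 + 35) = -15 + 5*(-43) = -15 - 215 = -230)
f = ⅓ ≈ 0.33333
f + k(u(4, 4), 28)*O = ⅓ - 68*(-230) = ⅓ + 15640 = 46921/3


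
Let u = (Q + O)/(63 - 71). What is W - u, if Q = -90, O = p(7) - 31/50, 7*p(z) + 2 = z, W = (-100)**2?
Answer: 27968533/2800 ≈ 9988.8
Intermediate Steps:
W = 10000
p(z) = -2/7 + z/7
O = 33/350 (O = (-2/7 + (1/7)*7) - 31/50 = (-2/7 + 1) - 31*1/50 = 5/7 - 31/50 = 33/350 ≈ 0.094286)
u = 31467/2800 (u = (-90 + 33/350)/(63 - 71) = -31467/350/(-8) = -1/8*(-31467/350) = 31467/2800 ≈ 11.238)
W - u = 10000 - 1*31467/2800 = 10000 - 31467/2800 = 27968533/2800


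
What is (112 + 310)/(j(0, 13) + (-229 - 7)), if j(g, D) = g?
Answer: -211/118 ≈ -1.7881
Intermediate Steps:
(112 + 310)/(j(0, 13) + (-229 - 7)) = (112 + 310)/(0 + (-229 - 7)) = 422/(0 - 236) = 422/(-236) = 422*(-1/236) = -211/118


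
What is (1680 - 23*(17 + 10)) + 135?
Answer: 1194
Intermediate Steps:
(1680 - 23*(17 + 10)) + 135 = (1680 - 23*27) + 135 = (1680 - 621) + 135 = 1059 + 135 = 1194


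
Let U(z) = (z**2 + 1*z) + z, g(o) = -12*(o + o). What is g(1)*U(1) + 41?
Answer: -31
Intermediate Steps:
g(o) = -24*o
U(z) = z**2 + 2*z (U(z) = (z**2 + z) + z = (z + z**2) + z = z**2 + 2*z)
g(1)*U(1) + 41 = (-24*1)*(1*(2 + 1)) + 41 = -24*3 + 41 = -72 + 41 = -31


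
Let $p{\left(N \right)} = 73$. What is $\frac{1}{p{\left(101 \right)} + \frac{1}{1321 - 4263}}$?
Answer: $\frac{2942}{214765} \approx 0.013699$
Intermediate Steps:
$\frac{1}{p{\left(101 \right)} + \frac{1}{1321 - 4263}} = \frac{1}{73 + \frac{1}{1321 - 4263}} = \frac{1}{73 + \frac{1}{-2942}} = \frac{1}{73 - \frac{1}{2942}} = \frac{1}{\frac{214765}{2942}} = \frac{2942}{214765}$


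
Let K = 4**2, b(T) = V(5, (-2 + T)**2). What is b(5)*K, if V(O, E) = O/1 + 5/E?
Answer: 800/9 ≈ 88.889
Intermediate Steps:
V(O, E) = O + 5/E (V(O, E) = O*1 + 5/E = O + 5/E)
b(T) = 5 + 5/(-2 + T)**2 (b(T) = 5 + 5/((-2 + T)**2) = 5 + 5/(-2 + T)**2)
K = 16
b(5)*K = (5 + 5/(-2 + 5)**2)*16 = (5 + 5/3**2)*16 = (5 + 5*(1/9))*16 = (5 + 5/9)*16 = (50/9)*16 = 800/9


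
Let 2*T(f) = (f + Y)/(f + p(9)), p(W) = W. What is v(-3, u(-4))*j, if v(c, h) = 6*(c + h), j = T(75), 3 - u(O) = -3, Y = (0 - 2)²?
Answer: 237/28 ≈ 8.4643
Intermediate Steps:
Y = 4 (Y = (-2)² = 4)
u(O) = 6 (u(O) = 3 - 1*(-3) = 3 + 3 = 6)
T(f) = (4 + f)/(2*(9 + f)) (T(f) = ((f + 4)/(f + 9))/2 = ((4 + f)/(9 + f))/2 = (4 + f)/(2*(9 + f)))
j = 79/168 (j = (4 + 75)/(2*(9 + 75)) = (½)*79/84 = (½)*(1/84)*79 = 79/168 ≈ 0.47024)
v(c, h) = 6*c + 6*h
v(-3, u(-4))*j = (6*(-3) + 6*6)*(79/168) = (-18 + 36)*(79/168) = 18*(79/168) = 237/28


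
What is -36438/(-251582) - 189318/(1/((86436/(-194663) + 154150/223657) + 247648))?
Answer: -36681289944146995414104897/782379454037783 ≈ -4.6884e+10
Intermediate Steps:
-36438/(-251582) - 189318/(1/((86436/(-194663) + 154150/223657) + 247648)) = -36438*(-1/251582) - 189318/(1/((86436*(-1/194663) + 154150*(1/223657)) + 247648)) = 18219/125791 - 189318/(1/((-12348/27809 + 154150/223657) + 247648)) = 18219/125791 - 189318/(1/(1525040714/6219677513 + 247648)) = 18219/125791 - 189318/(1/(1540292221780138/6219677513)) = 18219/125791 - 189318/6219677513/1540292221780138 = 18219/125791 - 189318*1540292221780138/6219677513 = 18219/125791 - 291605042842972165884/6219677513 = -36681289944146995414104897/782379454037783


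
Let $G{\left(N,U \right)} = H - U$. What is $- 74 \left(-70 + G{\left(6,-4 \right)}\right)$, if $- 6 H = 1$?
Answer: $\frac{14689}{3} \approx 4896.3$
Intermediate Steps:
$H = - \frac{1}{6}$ ($H = \left(- \frac{1}{6}\right) 1 = - \frac{1}{6} \approx -0.16667$)
$G{\left(N,U \right)} = - \frac{1}{6} - U$
$- 74 \left(-70 + G{\left(6,-4 \right)}\right) = - 74 \left(-70 - - \frac{23}{6}\right) = - 74 \left(-70 + \left(- \frac{1}{6} + 4\right)\right) = - 74 \left(-70 + \frac{23}{6}\right) = \left(-74\right) \left(- \frac{397}{6}\right) = \frac{14689}{3}$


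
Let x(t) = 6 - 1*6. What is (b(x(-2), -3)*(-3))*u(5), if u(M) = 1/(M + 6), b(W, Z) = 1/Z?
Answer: 1/11 ≈ 0.090909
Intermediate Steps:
x(t) = 0 (x(t) = 6 - 6 = 0)
u(M) = 1/(6 + M)
(b(x(-2), -3)*(-3))*u(5) = (-3/(-3))/(6 + 5) = -1/3*(-3)/11 = 1*(1/11) = 1/11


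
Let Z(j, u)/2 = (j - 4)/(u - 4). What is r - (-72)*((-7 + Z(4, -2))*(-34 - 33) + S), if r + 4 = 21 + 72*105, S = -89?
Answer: 34937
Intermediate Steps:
Z(j, u) = 2*(-4 + j)/(-4 + u) (Z(j, u) = 2*((j - 4)/(u - 4)) = 2*((-4 + j)/(-4 + u)) = 2*(-4 + j)/(-4 + u))
r = 7577 (r = -4 + (21 + 72*105) = -4 + (21 + 7560) = -4 + 7581 = 7577)
r - (-72)*((-7 + Z(4, -2))*(-34 - 33) + S) = 7577 - (-72)*((-7 + 2*(-4 + 4)/(-4 - 2))*(-34 - 33) - 89) = 7577 - (-72)*((-7 + 2*0/(-6))*(-67) - 89) = 7577 - (-72)*((-7 + 2*(-⅙)*0)*(-67) - 89) = 7577 - (-72)*((-7 + 0)*(-67) - 89) = 7577 - (-72)*(-7*(-67) - 89) = 7577 - (-72)*(469 - 89) = 7577 - (-72)*380 = 7577 - 1*(-27360) = 7577 + 27360 = 34937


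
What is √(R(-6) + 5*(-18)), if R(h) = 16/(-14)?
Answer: I*√4466/7 ≈ 9.5469*I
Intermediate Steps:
R(h) = -8/7 (R(h) = 16*(-1/14) = -8/7)
√(R(-6) + 5*(-18)) = √(-8/7 + 5*(-18)) = √(-8/7 - 90) = √(-638/7) = I*√4466/7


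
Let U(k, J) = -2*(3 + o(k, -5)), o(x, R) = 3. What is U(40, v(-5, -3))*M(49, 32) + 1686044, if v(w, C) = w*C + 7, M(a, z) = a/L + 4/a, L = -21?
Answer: 82617480/49 ≈ 1.6861e+6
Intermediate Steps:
M(a, z) = 4/a - a/21 (M(a, z) = a/(-21) + 4/a = a*(-1/21) + 4/a = -a/21 + 4/a = 4/a - a/21)
v(w, C) = 7 + C*w (v(w, C) = C*w + 7 = 7 + C*w)
U(k, J) = -12 (U(k, J) = -2*(3 + 3) = -2*6 = -12)
U(40, v(-5, -3))*M(49, 32) + 1686044 = -12*(4/49 - 1/21*49) + 1686044 = -12*(4*(1/49) - 7/3) + 1686044 = -12*(4/49 - 7/3) + 1686044 = -12*(-331/147) + 1686044 = 1324/49 + 1686044 = 82617480/49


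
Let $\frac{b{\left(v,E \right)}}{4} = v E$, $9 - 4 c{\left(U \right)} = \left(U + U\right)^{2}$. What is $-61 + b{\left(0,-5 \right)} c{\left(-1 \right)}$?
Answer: $-61$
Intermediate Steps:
$c{\left(U \right)} = \frac{9}{4} - U^{2}$ ($c{\left(U \right)} = \frac{9}{4} - \frac{\left(U + U\right)^{2}}{4} = \frac{9}{4} - \frac{\left(2 U\right)^{2}}{4} = \frac{9}{4} - \frac{4 U^{2}}{4} = \frac{9}{4} - U^{2}$)
$b{\left(v,E \right)} = 4 E v$ ($b{\left(v,E \right)} = 4 v E = 4 E v$)
$-61 + b{\left(0,-5 \right)} c{\left(-1 \right)} = -61 + 4 \left(-5\right) 0 \left(\frac{9}{4} - \left(-1\right)^{2}\right) = -61 + 0 \left(\frac{9}{4} - 1\right) = -61 + 0 \cdot \frac{5}{4} = -61 + 0 = -61$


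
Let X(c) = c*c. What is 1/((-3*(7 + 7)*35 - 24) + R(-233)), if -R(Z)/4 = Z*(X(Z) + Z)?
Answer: 1/50378698 ≈ 1.9850e-8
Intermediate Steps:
X(c) = c²
R(Z) = -4*Z*(Z + Z²) (R(Z) = -4*Z*(Z² + Z) = -4*Z*(Z + Z²))
1/((-3*(7 + 7)*35 - 24) + R(-233)) = 1/((-3*(7 + 7)*35 - 24) - 4*(-233)²*(1 - 233)) = 1/((-3*14*35 - 24) - 4*54289*(-232)) = 1/((-42*35 - 24) + 50380192) = 1/((-1470 - 24) + 50380192) = 1/(-1494 + 50380192) = 1/50378698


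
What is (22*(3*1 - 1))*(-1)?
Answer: -44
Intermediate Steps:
(22*(3*1 - 1))*(-1) = (22*(3 - 1))*(-1) = (22*2)*(-1) = 44*(-1) = -44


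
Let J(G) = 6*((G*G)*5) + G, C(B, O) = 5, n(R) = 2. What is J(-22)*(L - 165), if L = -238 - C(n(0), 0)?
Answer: -5915184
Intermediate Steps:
J(G) = G + 30*G**2 (J(G) = 6*(G**2*5) + G = 6*(5*G**2) + G = 30*G**2 + G = G + 30*G**2)
L = -243 (L = -238 - 1*5 = -238 - 5 = -243)
J(-22)*(L - 165) = (-22*(1 + 30*(-22)))*(-243 - 165) = -22*(1 - 660)*(-408) = -22*(-659)*(-408) = 14498*(-408) = -5915184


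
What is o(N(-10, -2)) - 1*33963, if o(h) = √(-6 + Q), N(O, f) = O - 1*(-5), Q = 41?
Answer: -33963 + √35 ≈ -33957.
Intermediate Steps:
N(O, f) = 5 + O (N(O, f) = O + 5 = 5 + O)
o(h) = √35 (o(h) = √(-6 + 41) = √35)
o(N(-10, -2)) - 1*33963 = √35 - 1*33963 = √35 - 33963 = -33963 + √35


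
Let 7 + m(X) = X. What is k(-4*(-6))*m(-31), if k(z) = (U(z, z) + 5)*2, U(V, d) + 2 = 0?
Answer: -228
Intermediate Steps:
m(X) = -7 + X
U(V, d) = -2 (U(V, d) = -2 + 0 = -2)
k(z) = 6 (k(z) = (-2 + 5)*2 = 3*2 = 6)
k(-4*(-6))*m(-31) = 6*(-7 - 31) = 6*(-38) = -228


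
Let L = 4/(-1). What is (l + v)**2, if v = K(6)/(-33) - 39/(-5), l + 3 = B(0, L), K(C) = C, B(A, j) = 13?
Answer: 938961/3025 ≈ 310.40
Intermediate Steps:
L = -4 (L = 4*(-1) = -4)
l = 10 (l = -3 + 13 = 10)
v = 419/55 (v = 6/(-33) - 39/(-5) = 6*(-1/33) - 39*(-1/5) = -2/11 + 39/5 = 419/55 ≈ 7.6182)
(l + v)**2 = (10 + 419/55)**2 = (969/55)**2 = 938961/3025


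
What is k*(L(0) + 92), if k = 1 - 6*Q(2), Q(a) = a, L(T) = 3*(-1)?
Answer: -979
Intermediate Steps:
L(T) = -3
k = -11 (k = 1 - 6*2 = 1 - 12 = -11)
k*(L(0) + 92) = -11*(-3 + 92) = -11*89 = -979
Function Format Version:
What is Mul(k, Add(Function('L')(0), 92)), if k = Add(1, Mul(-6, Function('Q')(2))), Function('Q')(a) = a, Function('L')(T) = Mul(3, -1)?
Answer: -979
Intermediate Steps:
Function('L')(T) = -3
k = -11 (k = Add(1, Mul(-6, 2)) = Add(1, -12) = -11)
Mul(k, Add(Function('L')(0), 92)) = Mul(-11, Add(-3, 92)) = Mul(-11, 89) = -979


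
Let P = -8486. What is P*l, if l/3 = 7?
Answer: -178206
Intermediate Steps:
l = 21 (l = 3*7 = 21)
P*l = -8486*21 = -178206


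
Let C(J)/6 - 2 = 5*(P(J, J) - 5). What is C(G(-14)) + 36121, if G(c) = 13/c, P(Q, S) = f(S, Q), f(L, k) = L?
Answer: 251686/7 ≈ 35955.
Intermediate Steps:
P(Q, S) = S
C(J) = -138 + 30*J (C(J) = 12 + 6*(5*(J - 5)) = 12 + 6*(5*(-5 + J)) = 12 + 6*(-25 + 5*J) = 12 + (-150 + 30*J) = -138 + 30*J)
C(G(-14)) + 36121 = (-138 + 30*(13/(-14))) + 36121 = (-138 + 30*(13*(-1/14))) + 36121 = (-138 + 30*(-13/14)) + 36121 = (-138 - 195/7) + 36121 = -1161/7 + 36121 = 251686/7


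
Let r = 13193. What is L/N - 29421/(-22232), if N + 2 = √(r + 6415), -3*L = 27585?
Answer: 5997243/15565576 - 9195*√4902/9802 ≈ -65.293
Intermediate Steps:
L = -9195 (L = -⅓*27585 = -9195)
N = -2 + 2*√4902 (N = -2 + √(13193 + 6415) = -2 + √19608 = -2 + 2*√4902 ≈ 138.03)
L/N - 29421/(-22232) = -9195/(-2 + 2*√4902) - 29421/(-22232) = -9195/(-2 + 2*√4902) - 29421*(-1/22232) = -9195/(-2 + 2*√4902) + 4203/3176 = 4203/3176 - 9195/(-2 + 2*√4902)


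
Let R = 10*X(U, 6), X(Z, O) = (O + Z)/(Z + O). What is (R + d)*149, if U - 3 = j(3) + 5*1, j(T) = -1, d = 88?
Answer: 14602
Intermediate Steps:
U = 7 (U = 3 + (-1 + 5*1) = 3 + (-1 + 5) = 3 + 4 = 7)
X(Z, O) = 1 (X(Z, O) = (O + Z)/(O + Z) = 1)
R = 10 (R = 10*1 = 10)
(R + d)*149 = (10 + 88)*149 = 98*149 = 14602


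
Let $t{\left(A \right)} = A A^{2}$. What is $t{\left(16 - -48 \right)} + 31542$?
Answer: $293686$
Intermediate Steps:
$t{\left(A \right)} = A^{3}$
$t{\left(16 - -48 \right)} + 31542 = \left(16 - -48\right)^{3} + 31542 = \left(16 + 48\right)^{3} + 31542 = 64^{3} + 31542 = 262144 + 31542 = 293686$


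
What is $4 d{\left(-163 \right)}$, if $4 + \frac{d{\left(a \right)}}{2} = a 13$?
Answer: $-16984$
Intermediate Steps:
$d{\left(a \right)} = -8 + 26 a$ ($d{\left(a \right)} = -8 + 2 a 13 = -8 + 2 \cdot 13 a = -8 + 26 a$)
$4 d{\left(-163 \right)} = 4 \left(-8 + 26 \left(-163\right)\right) = 4 \left(-8 - 4238\right) = 4 \left(-4246\right) = -16984$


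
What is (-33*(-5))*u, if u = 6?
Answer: 990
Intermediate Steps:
(-33*(-5))*u = -33*(-5)*6 = 165*6 = 990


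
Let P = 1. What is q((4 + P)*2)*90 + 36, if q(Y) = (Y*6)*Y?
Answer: 54036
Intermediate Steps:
q(Y) = 6*Y² (q(Y) = (6*Y)*Y = 6*Y²)
q((4 + P)*2)*90 + 36 = (6*((4 + 1)*2)²)*90 + 36 = (6*(5*2)²)*90 + 36 = (6*10²)*90 + 36 = (6*100)*90 + 36 = 600*90 + 36 = 54000 + 36 = 54036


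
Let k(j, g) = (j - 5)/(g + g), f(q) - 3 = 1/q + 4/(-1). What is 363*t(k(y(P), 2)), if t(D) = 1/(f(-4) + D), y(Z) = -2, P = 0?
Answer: -121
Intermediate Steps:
f(q) = -1 + 1/q (f(q) = 3 + (1/q + 4/(-1)) = 3 + (1/q + 4*(-1)) = 3 + (1/q - 4) = 3 + (-4 + 1/q) = -1 + 1/q)
k(j, g) = (-5 + j)/(2*g) (k(j, g) = (-5 + j)/((2*g)) = (-5 + j)*(1/(2*g)) = (-5 + j)/(2*g))
t(D) = 1/(-5/4 + D) (t(D) = 1/((1 - 1*(-4))/(-4) + D) = 1/(-(1 + 4)/4 + D) = 1/(-¼*5 + D) = 1/(-5/4 + D))
363*t(k(y(P), 2)) = 363*(4/(-5 + 4*((½)*(-5 - 2)/2))) = 363*(4/(-5 + 4*((½)*(½)*(-7)))) = 363*(4/(-5 + 4*(-7/4))) = 363*(4/(-5 - 7)) = 363*(4/(-12)) = 363*(4*(-1/12)) = 363*(-⅓) = -121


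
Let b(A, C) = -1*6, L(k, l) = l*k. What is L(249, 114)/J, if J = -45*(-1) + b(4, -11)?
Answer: 9462/13 ≈ 727.85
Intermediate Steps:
L(k, l) = k*l
b(A, C) = -6
J = 39 (J = -45*(-1) - 6 = 45 - 6 = 39)
L(249, 114)/J = (249*114)/39 = 28386*(1/39) = 9462/13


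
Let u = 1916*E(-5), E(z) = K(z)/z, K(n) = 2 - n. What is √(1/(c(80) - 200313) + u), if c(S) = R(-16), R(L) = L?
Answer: I*√2691232359649685/1001645 ≈ 51.792*I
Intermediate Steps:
E(z) = (2 - z)/z
c(S) = -16
u = -13412/5 (u = 1916*((2 - 1*(-5))/(-5)) = 1916*(-(2 + 5)/5) = 1916*(-⅕*7) = 1916*(-7/5) = -13412/5 ≈ -2682.4)
√(1/(c(80) - 200313) + u) = √(1/(-16 - 200313) - 13412/5) = √(1/(-200329) - 13412/5) = √(-1/200329 - 13412/5) = √(-2686812553/1001645) = I*√2691232359649685/1001645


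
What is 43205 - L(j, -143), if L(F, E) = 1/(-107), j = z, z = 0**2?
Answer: 4622936/107 ≈ 43205.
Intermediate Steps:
z = 0
j = 0
L(F, E) = -1/107
43205 - L(j, -143) = 43205 - 1*(-1/107) = 43205 + 1/107 = 4622936/107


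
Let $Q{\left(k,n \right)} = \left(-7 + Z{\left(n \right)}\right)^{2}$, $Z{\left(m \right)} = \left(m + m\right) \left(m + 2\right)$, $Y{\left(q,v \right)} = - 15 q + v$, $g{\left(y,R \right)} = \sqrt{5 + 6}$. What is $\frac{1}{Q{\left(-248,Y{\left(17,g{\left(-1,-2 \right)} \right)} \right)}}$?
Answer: $\frac{16663966841}{276931441496094469681} + \frac{262219440 \sqrt{11}}{276931441496094469681} \approx 6.3314 \cdot 10^{-11}$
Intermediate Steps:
$g{\left(y,R \right)} = \sqrt{11}$
$Y{\left(q,v \right)} = v - 15 q$
$Z{\left(m \right)} = 2 m \left(2 + m\right)$
$Q{\left(k,n \right)} = \left(-7 + 2 n \left(2 + n\right)\right)^{2}$
$\frac{1}{Q{\left(-248,Y{\left(17,g{\left(-1,-2 \right)} \right)} \right)}} = \frac{1}{\left(-7 + 2 \left(\sqrt{11} - 255\right) \left(2 + \left(\sqrt{11} - 255\right)\right)\right)^{2}} = \frac{1}{\left(-7 + 2 \left(\sqrt{11} - 255\right) \left(2 - \left(255 - \sqrt{11}\right)\right)\right)^{2}} = \frac{1}{\left(-7 + 2 \left(-255 + \sqrt{11}\right) \left(2 - \left(255 - \sqrt{11}\right)\right)\right)^{2}} = \frac{1}{\left(-7 + 2 \left(-255 + \sqrt{11}\right) \left(-253 + \sqrt{11}\right)\right)^{2}}$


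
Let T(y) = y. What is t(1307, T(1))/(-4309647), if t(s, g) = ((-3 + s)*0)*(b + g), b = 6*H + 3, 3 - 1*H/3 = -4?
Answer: 0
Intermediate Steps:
H = 21 (H = 9 - 3*(-4) = 9 + 12 = 21)
b = 129 (b = 6*21 + 3 = 126 + 3 = 129)
t(s, g) = 0 (t(s, g) = ((-3 + s)*0)*(129 + g) = 0*(129 + g) = 0)
t(1307, T(1))/(-4309647) = 0/(-4309647) = 0*(-1/4309647) = 0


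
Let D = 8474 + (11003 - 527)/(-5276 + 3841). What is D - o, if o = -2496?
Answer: 15731474/1435 ≈ 10963.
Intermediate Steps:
D = 12149714/1435 (D = 8474 + 10476/(-1435) = 8474 + 10476*(-1/1435) = 8474 - 10476/1435 = 12149714/1435 ≈ 8466.7)
D - o = 12149714/1435 - 1*(-2496) = 12149714/1435 + 2496 = 15731474/1435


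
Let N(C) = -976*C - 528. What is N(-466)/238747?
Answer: 454288/238747 ≈ 1.9028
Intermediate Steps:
N(C) = -528 - 976*C
N(-466)/238747 = (-528 - 976*(-466))/238747 = (-528 + 454816)*(1/238747) = 454288*(1/238747) = 454288/238747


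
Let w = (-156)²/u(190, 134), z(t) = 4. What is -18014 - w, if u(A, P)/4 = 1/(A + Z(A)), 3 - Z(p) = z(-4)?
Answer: -1167890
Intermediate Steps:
Z(p) = -1 (Z(p) = 3 - 1*4 = 3 - 4 = -1)
u(A, P) = 4/(-1 + A) (u(A, P) = 4/(A - 1) = 4/(-1 + A))
w = 1149876 (w = (-156)²/((4/(-1 + 190))) = 24336/((4/189)) = 24336/((4*(1/189))) = 24336/(4/189) = 24336*(189/4) = 1149876)
-18014 - w = -18014 - 1*1149876 = -18014 - 1149876 = -1167890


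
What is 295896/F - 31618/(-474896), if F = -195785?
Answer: -67164748343/46488756680 ≈ -1.4448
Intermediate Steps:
295896/F - 31618/(-474896) = 295896/(-195785) - 31618/(-474896) = 295896*(-1/195785) - 31618*(-1/474896) = -295896/195785 + 15809/237448 = -67164748343/46488756680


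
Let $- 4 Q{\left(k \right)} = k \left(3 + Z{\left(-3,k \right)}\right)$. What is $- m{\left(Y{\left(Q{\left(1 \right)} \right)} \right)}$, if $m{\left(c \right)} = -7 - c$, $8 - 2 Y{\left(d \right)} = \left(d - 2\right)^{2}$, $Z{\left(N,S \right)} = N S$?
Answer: $9$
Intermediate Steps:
$Q{\left(k \right)} = - \frac{k \left(3 - 3 k\right)}{4}$
$Y{\left(d \right)} = 4 - \frac{\left(-2 + d\right)^{2}}{2}$ ($Y{\left(d \right)} = 4 - \frac{\left(d - 2\right)^{2}}{2} = 4 - \frac{\left(-2 + d\right)^{2}}{2}$)
$- m{\left(Y{\left(Q{\left(1 \right)} \right)} \right)} = - (-7 - \left(4 - \frac{\left(-2 + \frac{3}{4} \cdot 1 \left(-1 + 1\right)\right)^{2}}{2}\right)) = - (-7 - \left(4 - \frac{\left(-2 + \frac{3}{4} \cdot 1 \cdot 0\right)^{2}}{2}\right)) = - (-7 - \left(4 - \frac{\left(-2 + 0\right)^{2}}{2}\right)) = - (-7 - \left(4 - \frac{\left(-2\right)^{2}}{2}\right)) = - (-7 - \left(4 - 2\right)) = - (-7 - 2) = \left(-1\right) \left(-9\right) = 9$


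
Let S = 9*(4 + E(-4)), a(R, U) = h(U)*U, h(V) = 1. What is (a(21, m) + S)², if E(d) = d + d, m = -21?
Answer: 3249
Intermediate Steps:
E(d) = 2*d
a(R, U) = U (a(R, U) = 1*U = U)
S = -36 (S = 9*(4 + 2*(-4)) = 9*(4 - 8) = 9*(-4) = -36)
(a(21, m) + S)² = (-21 - 36)² = (-57)² = 3249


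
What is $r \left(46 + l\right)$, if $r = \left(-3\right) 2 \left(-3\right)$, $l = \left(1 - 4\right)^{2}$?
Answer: $990$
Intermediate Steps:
$l = 9$ ($l = \left(-3\right)^{2} = 9$)
$r = 18$ ($r = \left(-6\right) \left(-3\right) = 18$)
$r \left(46 + l\right) = 18 \left(46 + 9\right) = 18 \cdot 55 = 990$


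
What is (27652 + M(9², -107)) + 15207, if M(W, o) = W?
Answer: 42940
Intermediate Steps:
(27652 + M(9², -107)) + 15207 = (27652 + 9²) + 15207 = (27652 + 81) + 15207 = 27733 + 15207 = 42940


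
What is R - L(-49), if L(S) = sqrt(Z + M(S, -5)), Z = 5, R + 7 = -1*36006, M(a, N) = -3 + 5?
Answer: -36013 - sqrt(7) ≈ -36016.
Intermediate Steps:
M(a, N) = 2
R = -36013 (R = -7 - 1*36006 = -7 - 36006 = -36013)
L(S) = sqrt(7) (L(S) = sqrt(5 + 2) = sqrt(7))
R - L(-49) = -36013 - sqrt(7)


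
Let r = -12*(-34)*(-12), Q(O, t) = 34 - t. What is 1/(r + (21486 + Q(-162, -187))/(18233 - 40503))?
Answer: -22270/109055627 ≈ -0.00020421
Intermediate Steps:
r = -4896 (r = 408*(-12) = -4896)
1/(r + (21486 + Q(-162, -187))/(18233 - 40503)) = 1/(-4896 + (21486 + (34 - 1*(-187)))/(18233 - 40503)) = 1/(-4896 + (21486 + (34 + 187))/(-22270)) = 1/(-4896 + (21486 + 221)*(-1/22270)) = 1/(-4896 + 21707*(-1/22270)) = 1/(-4896 - 21707/22270) = 1/(-109055627/22270) = -22270/109055627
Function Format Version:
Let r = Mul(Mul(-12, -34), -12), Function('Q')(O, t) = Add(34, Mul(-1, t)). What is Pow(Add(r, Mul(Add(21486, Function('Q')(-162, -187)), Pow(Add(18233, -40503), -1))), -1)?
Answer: Rational(-22270, 109055627) ≈ -0.00020421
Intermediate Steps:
r = -4896 (r = Mul(408, -12) = -4896)
Pow(Add(r, Mul(Add(21486, Function('Q')(-162, -187)), Pow(Add(18233, -40503), -1))), -1) = Pow(Add(-4896, Mul(Add(21486, Add(34, Mul(-1, -187))), Pow(Add(18233, -40503), -1))), -1) = Pow(Add(-4896, Mul(Add(21486, Add(34, 187)), Pow(-22270, -1))), -1) = Pow(Add(-4896, Mul(Add(21486, 221), Rational(-1, 22270))), -1) = Pow(Add(-4896, Mul(21707, Rational(-1, 22270))), -1) = Pow(Add(-4896, Rational(-21707, 22270)), -1) = Pow(Rational(-109055627, 22270), -1) = Rational(-22270, 109055627)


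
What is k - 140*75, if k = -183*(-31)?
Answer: -4827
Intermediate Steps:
k = 5673
k - 140*75 = 5673 - 140*75 = 5673 - 1*10500 = 5673 - 10500 = -4827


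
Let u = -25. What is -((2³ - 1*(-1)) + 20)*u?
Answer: 725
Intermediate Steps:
-((2³ - 1*(-1)) + 20)*u = -((2³ - 1*(-1)) + 20)*(-25) = -((8 + 1) + 20)*(-25) = -(9 + 20)*(-25) = -29*(-25) = -1*(-725) = 725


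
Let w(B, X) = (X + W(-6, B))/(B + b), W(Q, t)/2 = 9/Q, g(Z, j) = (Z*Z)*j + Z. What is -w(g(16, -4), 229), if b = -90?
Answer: 113/549 ≈ 0.20583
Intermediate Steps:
g(Z, j) = Z + j*Z² (g(Z, j) = Z²*j + Z = j*Z² + Z = Z + j*Z²)
W(Q, t) = 18/Q (W(Q, t) = 2*(9/Q) = 18/Q)
w(B, X) = (-3 + X)/(-90 + B) (w(B, X) = (X + 18/(-6))/(B - 90) = (X + 18*(-⅙))/(-90 + B) = (X - 3)/(-90 + B) = (-3 + X)/(-90 + B))
-w(g(16, -4), 229) = -(-3 + 229)/(-90 + 16*(1 + 16*(-4))) = -226/(-90 + 16*(1 - 64)) = -226/(-90 + 16*(-63)) = -226/(-90 - 1008) = -226/(-1098) = -(-1)*226/1098 = -1*(-113/549) = 113/549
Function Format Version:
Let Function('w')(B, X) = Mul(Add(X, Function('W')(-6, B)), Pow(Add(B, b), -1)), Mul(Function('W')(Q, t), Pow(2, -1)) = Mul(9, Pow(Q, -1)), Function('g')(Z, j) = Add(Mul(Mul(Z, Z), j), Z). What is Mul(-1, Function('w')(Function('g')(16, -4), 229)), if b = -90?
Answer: Rational(113, 549) ≈ 0.20583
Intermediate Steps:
Function('g')(Z, j) = Add(Z, Mul(j, Pow(Z, 2))) (Function('g')(Z, j) = Add(Mul(Pow(Z, 2), j), Z) = Add(Mul(j, Pow(Z, 2)), Z) = Add(Z, Mul(j, Pow(Z, 2))))
Function('W')(Q, t) = Mul(18, Pow(Q, -1)) (Function('W')(Q, t) = Mul(2, Mul(9, Pow(Q, -1))) = Mul(18, Pow(Q, -1)))
Function('w')(B, X) = Mul(Pow(Add(-90, B), -1), Add(-3, X)) (Function('w')(B, X) = Mul(Add(X, Mul(18, Pow(-6, -1))), Pow(Add(B, -90), -1)) = Mul(Add(X, Mul(18, Rational(-1, 6))), Pow(Add(-90, B), -1)) = Mul(Add(X, -3), Pow(Add(-90, B), -1)) = Mul(Add(-3, X), Pow(Add(-90, B), -1)) = Mul(Pow(Add(-90, B), -1), Add(-3, X)))
Mul(-1, Function('w')(Function('g')(16, -4), 229)) = Mul(-1, Mul(Pow(Add(-90, Mul(16, Add(1, Mul(16, -4)))), -1), Add(-3, 229))) = Mul(-1, Mul(Pow(Add(-90, Mul(16, Add(1, -64))), -1), 226)) = Mul(-1, Mul(Pow(Add(-90, Mul(16, -63)), -1), 226)) = Mul(-1, Mul(Pow(Add(-90, -1008), -1), 226)) = Mul(-1, Mul(Pow(-1098, -1), 226)) = Mul(-1, Mul(Rational(-1, 1098), 226)) = Mul(-1, Rational(-113, 549)) = Rational(113, 549)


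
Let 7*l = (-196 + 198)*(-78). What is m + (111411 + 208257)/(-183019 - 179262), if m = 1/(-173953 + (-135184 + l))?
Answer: -691800849787/784017746315 ≈ -0.88238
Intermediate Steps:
l = -156/7 (l = ((-196 + 198)*(-78))/7 = (2*(-78))/7 = (⅐)*(-156) = -156/7 ≈ -22.286)
m = -7/2164115 (m = 1/(-173953 + (-135184 - 156/7)) = 1/(-173953 - 946444/7) = 1/(-2164115/7) = -7/2164115 ≈ -3.2346e-6)
m + (111411 + 208257)/(-183019 - 179262) = -7/2164115 + (111411 + 208257)/(-183019 - 179262) = -7/2164115 + 319668/(-362281) = -7/2164115 + 319668*(-1/362281) = -7/2164115 - 319668/362281 = -691800849787/784017746315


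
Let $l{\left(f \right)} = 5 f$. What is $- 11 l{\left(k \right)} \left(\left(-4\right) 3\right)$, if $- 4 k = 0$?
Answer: $0$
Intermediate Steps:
$k = 0$ ($k = \left(- \frac{1}{4}\right) 0 = 0$)
$- 11 l{\left(k \right)} \left(\left(-4\right) 3\right) = - 11 \cdot 5 \cdot 0 \left(\left(-4\right) 3\right) = \left(-11\right) 0 \left(-12\right) = 0 \left(-12\right) = 0$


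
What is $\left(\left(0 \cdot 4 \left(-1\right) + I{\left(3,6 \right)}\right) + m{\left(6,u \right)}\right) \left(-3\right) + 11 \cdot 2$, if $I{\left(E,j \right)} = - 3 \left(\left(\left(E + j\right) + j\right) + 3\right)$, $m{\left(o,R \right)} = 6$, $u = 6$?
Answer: $166$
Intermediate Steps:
$I{\left(E,j \right)} = -9 - 6 j - 3 E$ ($I{\left(E,j \right)} = - 3 \left(\left(E + 2 j\right) + 3\right) = - 3 \left(3 + E + 2 j\right) = -9 - 6 j - 3 E$)
$\left(\left(0 \cdot 4 \left(-1\right) + I{\left(3,6 \right)}\right) + m{\left(6,u \right)}\right) \left(-3\right) + 11 \cdot 2 = \left(\left(0 \cdot 4 \left(-1\right) - 54\right) + 6\right) \left(-3\right) + 11 \cdot 2 = \left(\left(0 \left(-1\right) - 54\right) + 6\right) \left(-3\right) + 22 = \left(\left(0 - 54\right) + 6\right) \left(-3\right) + 22 = \left(-54 + 6\right) \left(-3\right) + 22 = \left(-48\right) \left(-3\right) + 22 = 144 + 22 = 166$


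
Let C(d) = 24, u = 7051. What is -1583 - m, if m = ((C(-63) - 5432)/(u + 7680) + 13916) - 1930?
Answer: -199879531/14731 ≈ -13569.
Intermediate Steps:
m = 176560358/14731 (m = ((24 - 5432)/(7051 + 7680) + 13916) - 1930 = (-5408/14731 + 13916) - 1930 = 204991188/14731 - 1930 = 176560358/14731 ≈ 11986.)
-1583 - m = -1583 - 1*176560358/14731 = -1583 - 176560358/14731 = -199879531/14731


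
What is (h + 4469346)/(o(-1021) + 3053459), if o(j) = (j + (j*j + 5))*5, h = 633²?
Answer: 1623345/2753528 ≈ 0.58955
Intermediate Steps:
h = 400689
o(j) = 25 + 5*j + 5*j² (o(j) = (j + (j² + 5))*5 = (j + (5 + j²))*5 = (5 + j + j²)*5 = 25 + 5*j + 5*j²)
(h + 4469346)/(o(-1021) + 3053459) = (400689 + 4469346)/((25 + 5*(-1021) + 5*(-1021)²) + 3053459) = 4870035/((25 - 5105 + 5*1042441) + 3053459) = 4870035/((25 - 5105 + 5212205) + 3053459) = 4870035/(5207125 + 3053459) = 4870035/8260584 = 4870035*(1/8260584) = 1623345/2753528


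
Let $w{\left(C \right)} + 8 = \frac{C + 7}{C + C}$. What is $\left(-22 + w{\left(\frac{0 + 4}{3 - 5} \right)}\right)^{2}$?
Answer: $\frac{15625}{16} \approx 976.56$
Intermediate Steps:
$w{\left(C \right)} = -8 + \frac{7 + C}{2 C}$ ($w{\left(C \right)} = -8 + \frac{C + 7}{C + C} = -8 + \frac{7 + C}{2 C}$)
$\left(-22 + w{\left(\frac{0 + 4}{3 - 5} \right)}\right)^{2} = \left(-22 + \frac{7 - 15 \frac{0 + 4}{3 - 5}}{2 \frac{0 + 4}{3 - 5}}\right)^{2} = \left(-22 + \frac{7 - 15 \frac{4}{-2}}{2 \frac{4}{-2}}\right)^{2} = \left(-22 + \frac{7 - 15 \cdot 4 \left(- \frac{1}{2}\right)}{2 \cdot 4 \left(- \frac{1}{2}\right)}\right)^{2} = \left(-22 + \frac{7 - -30}{2 \left(-2\right)}\right)^{2} = \left(-22 + \frac{1}{2} \left(- \frac{1}{2}\right) \left(7 + 30\right)\right)^{2} = \left(-22 + \frac{1}{2} \left(- \frac{1}{2}\right) 37\right)^{2} = \left(-22 - \frac{37}{4}\right)^{2} = \left(- \frac{125}{4}\right)^{2} = \frac{15625}{16}$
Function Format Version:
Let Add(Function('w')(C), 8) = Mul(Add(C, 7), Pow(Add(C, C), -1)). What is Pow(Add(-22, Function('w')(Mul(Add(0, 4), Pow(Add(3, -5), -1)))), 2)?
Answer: Rational(15625, 16) ≈ 976.56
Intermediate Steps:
Function('w')(C) = Add(-8, Mul(Rational(1, 2), Pow(C, -1), Add(7, C))) (Function('w')(C) = Add(-8, Mul(Add(C, 7), Pow(Add(C, C), -1))) = Add(-8, Mul(Add(7, C), Pow(Mul(2, C), -1))) = Add(-8, Mul(Add(7, C), Mul(Rational(1, 2), Pow(C, -1)))) = Add(-8, Mul(Rational(1, 2), Pow(C, -1), Add(7, C))))
Pow(Add(-22, Function('w')(Mul(Add(0, 4), Pow(Add(3, -5), -1)))), 2) = Pow(Add(-22, Mul(Rational(1, 2), Pow(Mul(Add(0, 4), Pow(Add(3, -5), -1)), -1), Add(7, Mul(-15, Mul(Add(0, 4), Pow(Add(3, -5), -1)))))), 2) = Pow(Add(-22, Mul(Rational(1, 2), Pow(Mul(4, Pow(-2, -1)), -1), Add(7, Mul(-15, Mul(4, Pow(-2, -1)))))), 2) = Pow(Add(-22, Mul(Rational(1, 2), Pow(Mul(4, Rational(-1, 2)), -1), Add(7, Mul(-15, Mul(4, Rational(-1, 2)))))), 2) = Pow(Add(-22, Mul(Rational(1, 2), Pow(-2, -1), Add(7, Mul(-15, -2)))), 2) = Pow(Add(-22, Mul(Rational(1, 2), Rational(-1, 2), Add(7, 30))), 2) = Pow(Add(-22, Mul(Rational(1, 2), Rational(-1, 2), 37)), 2) = Pow(Add(-22, Rational(-37, 4)), 2) = Pow(Rational(-125, 4), 2) = Rational(15625, 16)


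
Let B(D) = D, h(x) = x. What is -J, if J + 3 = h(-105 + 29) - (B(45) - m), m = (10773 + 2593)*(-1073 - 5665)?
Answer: 90060232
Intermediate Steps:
m = -90060108 (m = 13366*(-6738) = -90060108)
J = -90060232 (J = -3 + ((-105 + 29) - (45 - 1*(-90060108))) = -3 + (-76 - (45 + 90060108)) = -3 + (-76 - 1*90060153) = -3 + (-76 - 90060153) = -3 - 90060229 = -90060232)
-J = -1*(-90060232) = 90060232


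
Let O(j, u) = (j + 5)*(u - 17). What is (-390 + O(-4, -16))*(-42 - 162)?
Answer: 86292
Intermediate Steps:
O(j, u) = (-17 + u)*(5 + j) (O(j, u) = (5 + j)*(-17 + u) = (-17 + u)*(5 + j))
(-390 + O(-4, -16))*(-42 - 162) = (-390 + (-85 - 17*(-4) + 5*(-16) - 4*(-16)))*(-42 - 162) = (-390 + (-85 + 68 - 80 + 64))*(-204) = (-390 - 33)*(-204) = -423*(-204) = 86292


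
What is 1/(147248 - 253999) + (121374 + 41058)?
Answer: 17339778431/106751 ≈ 1.6243e+5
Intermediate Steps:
1/(147248 - 253999) + (121374 + 41058) = 1/(-106751) + 162432 = -1/106751 + 162432 = 17339778431/106751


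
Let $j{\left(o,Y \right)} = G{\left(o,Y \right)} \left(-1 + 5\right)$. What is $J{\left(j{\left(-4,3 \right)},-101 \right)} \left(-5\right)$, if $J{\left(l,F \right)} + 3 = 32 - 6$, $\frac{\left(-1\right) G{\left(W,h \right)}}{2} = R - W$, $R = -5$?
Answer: $-115$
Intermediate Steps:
$G{\left(W,h \right)} = 10 + 2 W$ ($G{\left(W,h \right)} = - 2 \left(-5 - W\right) = 10 + 2 W$)
$j{\left(o,Y \right)} = 40 + 8 o$ ($j{\left(o,Y \right)} = \left(10 + 2 o\right) \left(-1 + 5\right) = \left(10 + 2 o\right) 4 = 40 + 8 o$)
$J{\left(l,F \right)} = 23$ ($J{\left(l,F \right)} = -3 + \left(32 - 6\right) = -3 + 26 = 23$)
$J{\left(j{\left(-4,3 \right)},-101 \right)} \left(-5\right) = 23 \left(-5\right) = -115$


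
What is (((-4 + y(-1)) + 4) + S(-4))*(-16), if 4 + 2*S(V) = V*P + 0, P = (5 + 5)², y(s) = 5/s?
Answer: 3312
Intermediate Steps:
P = 100 (P = 10² = 100)
S(V) = -2 + 50*V (S(V) = -2 + (V*100 + 0)/2 = -2 + (100*V + 0)/2 = -2 + (100*V)/2 = -2 + 50*V)
(((-4 + y(-1)) + 4) + S(-4))*(-16) = (((-4 + 5/(-1)) + 4) + (-2 + 50*(-4)))*(-16) = (((-4 + 5*(-1)) + 4) + (-2 - 200))*(-16) = (((-4 - 5) + 4) - 202)*(-16) = ((-9 + 4) - 202)*(-16) = (-5 - 202)*(-16) = -207*(-16) = 3312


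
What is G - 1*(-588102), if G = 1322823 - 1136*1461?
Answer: 251229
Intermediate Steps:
G = -336873 (G = 1322823 - 1*1659696 = 1322823 - 1659696 = -336873)
G - 1*(-588102) = -336873 - 1*(-588102) = -336873 + 588102 = 251229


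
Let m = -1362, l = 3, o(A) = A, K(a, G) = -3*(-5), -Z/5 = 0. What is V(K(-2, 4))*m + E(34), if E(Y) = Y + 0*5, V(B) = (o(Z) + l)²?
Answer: -12224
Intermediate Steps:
Z = 0 (Z = -5*0 = 0)
K(a, G) = 15
V(B) = 9 (V(B) = (0 + 3)² = 3² = 9)
E(Y) = Y (E(Y) = Y + 0 = Y)
V(K(-2, 4))*m + E(34) = 9*(-1362) + 34 = -12258 + 34 = -12224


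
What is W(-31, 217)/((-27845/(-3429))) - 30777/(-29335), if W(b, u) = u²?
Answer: 189501043008/32673323 ≈ 5799.9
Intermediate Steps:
W(-31, 217)/((-27845/(-3429))) - 30777/(-29335) = 217²/((-27845/(-3429))) - 30777/(-29335) = 47089/((-27845*(-1/3429))) - 30777*(-1/29335) = 47089/(27845/3429) + 30777/29335 = 47089*(3429/27845) + 30777/29335 = 161468181/27845 + 30777/29335 = 189501043008/32673323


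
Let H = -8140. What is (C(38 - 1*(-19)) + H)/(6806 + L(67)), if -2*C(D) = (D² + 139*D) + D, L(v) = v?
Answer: -27509/13746 ≈ -2.0012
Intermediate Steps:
C(D) = -70*D - D²/2 (C(D) = -((D² + 139*D) + D)/2 = -(D² + 140*D)/2 = -70*D - D²/2)
(C(38 - 1*(-19)) + H)/(6806 + L(67)) = (-(38 - 1*(-19))*(140 + (38 - 1*(-19)))/2 - 8140)/(6806 + 67) = (-(38 + 19)*(140 + (38 + 19))/2 - 8140)/6873 = (-½*57*(140 + 57) - 8140)*(1/6873) = (-½*57*197 - 8140)*(1/6873) = (-11229/2 - 8140)*(1/6873) = -27509/2*1/6873 = -27509/13746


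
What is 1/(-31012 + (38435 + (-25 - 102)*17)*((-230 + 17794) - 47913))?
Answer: -1/1100971336 ≈ -9.0829e-10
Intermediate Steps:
1/(-31012 + (38435 + (-25 - 102)*17)*((-230 + 17794) - 47913)) = 1/(-31012 + (38435 - 127*17)*(17564 - 47913)) = 1/(-31012 + (38435 - 2159)*(-30349)) = 1/(-31012 + 36276*(-30349)) = 1/(-31012 - 1100940324) = 1/(-1100971336) = -1/1100971336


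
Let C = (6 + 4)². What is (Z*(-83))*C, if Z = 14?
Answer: -116200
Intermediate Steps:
C = 100 (C = 10² = 100)
(Z*(-83))*C = (14*(-83))*100 = -1162*100 = -116200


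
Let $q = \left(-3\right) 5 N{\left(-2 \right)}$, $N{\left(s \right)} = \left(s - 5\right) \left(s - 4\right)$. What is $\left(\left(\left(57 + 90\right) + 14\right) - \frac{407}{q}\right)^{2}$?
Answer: $\frac{10370774569}{396900} \approx 26129.0$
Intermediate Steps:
$N{\left(s \right)} = \left(-5 + s\right) \left(-4 + s\right)$
$q = -630$ ($q = \left(-3\right) 5 \left(20 + \left(-2\right)^{2} - -18\right) = - 15 \left(20 + 4 + 18\right) = \left(-15\right) 42 = -630$)
$\left(\left(\left(57 + 90\right) + 14\right) - \frac{407}{q}\right)^{2} = \left(\left(\left(57 + 90\right) + 14\right) - \frac{407}{-630}\right)^{2} = \left(\left(147 + 14\right) - - \frac{407}{630}\right)^{2} = \left(161 + \frac{407}{630}\right)^{2} = \left(\frac{101837}{630}\right)^{2} = \frac{10370774569}{396900}$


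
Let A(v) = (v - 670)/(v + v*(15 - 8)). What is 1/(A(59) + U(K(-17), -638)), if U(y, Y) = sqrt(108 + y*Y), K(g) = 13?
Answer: -288392/1824083145 - 222784*I*sqrt(8186)/1824083145 ≈ -0.0001581 - 0.01105*I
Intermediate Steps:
A(v) = (-670 + v)/(8*v) (A(v) = (-670 + v)/(v + v*7) = (-670 + v)/(v + 7*v) = (-670 + v)/((8*v)) = (-670 + v)*(1/(8*v)) = (-670 + v)/(8*v))
U(y, Y) = sqrt(108 + Y*y)
1/(A(59) + U(K(-17), -638)) = 1/((1/8)*(-670 + 59)/59 + sqrt(108 - 638*13)) = 1/((1/8)*(1/59)*(-611) + sqrt(108 - 8294)) = 1/(-611/472 + sqrt(-8186)) = 1/(-611/472 + I*sqrt(8186))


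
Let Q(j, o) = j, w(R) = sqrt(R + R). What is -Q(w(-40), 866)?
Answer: -4*I*sqrt(5) ≈ -8.9443*I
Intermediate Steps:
w(R) = sqrt(2)*sqrt(R) (w(R) = sqrt(2*R) = sqrt(2)*sqrt(R))
-Q(w(-40), 866) = -sqrt(2)*sqrt(-40) = -sqrt(2)*2*I*sqrt(10) = -4*I*sqrt(5)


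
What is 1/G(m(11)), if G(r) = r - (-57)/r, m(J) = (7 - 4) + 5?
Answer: 8/121 ≈ 0.066116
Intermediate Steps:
m(J) = 8 (m(J) = 3 + 5 = 8)
G(r) = r + 57/r
1/G(m(11)) = 1/(8 + 57/8) = 1/(121/8) = 8/121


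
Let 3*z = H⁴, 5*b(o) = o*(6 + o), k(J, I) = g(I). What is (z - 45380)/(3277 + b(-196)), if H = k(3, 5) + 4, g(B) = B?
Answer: -43193/10725 ≈ -4.0273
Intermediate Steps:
k(J, I) = I
H = 9 (H = 5 + 4 = 9)
b(o) = o*(6 + o)/5 (b(o) = (o*(6 + o))/5 = o*(6 + o)/5)
z = 2187 (z = (⅓)*9⁴ = (⅓)*6561 = 2187)
(z - 45380)/(3277 + b(-196)) = (2187 - 45380)/(3277 + (⅕)*(-196)*(6 - 196)) = -43193/(3277 + (⅕)*(-196)*(-190)) = -43193/(3277 + 7448) = -43193/10725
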